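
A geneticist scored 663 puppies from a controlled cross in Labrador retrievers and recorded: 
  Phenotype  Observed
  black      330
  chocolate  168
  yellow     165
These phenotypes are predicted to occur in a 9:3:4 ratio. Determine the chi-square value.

20.300

Under the 9:3:4 hypothesis (Σ ratio = 16, N = 663):
  black: 663 × 9/16 = 372.9375
  chocolate: 663 × 3/16 = 124.3125
  yellow: 663 × 4/16 = 165.75
χ² = Σ (O − E)² / E
  black: (330 − 372.9375)² / 372.9375 = 4.9435
  chocolate: (168 − 124.3125)² / 124.3125 = 15.3532
  yellow: (165 − 165.75)² / 165.75 = 0.0034
χ² = 4.9435 + 15.3532 + 0.0034 = 20.3001 ≈ 20.300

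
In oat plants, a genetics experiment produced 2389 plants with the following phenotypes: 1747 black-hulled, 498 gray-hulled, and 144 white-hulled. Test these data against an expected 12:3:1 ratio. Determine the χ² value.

6.902

The 12:3:1 ratio has 16 parts, so with N = 2389 the expected counts are:
  black-hulled: 2389 × 12/16 = 1791.75
  gray-hulled: 2389 × 3/16 = 447.9375
  white-hulled: 2389 × 1/16 = 149.3125
χ² = Σ (O − E)² / E
  black-hulled: (1747 − 1791.75)² / 1791.75 = 1.1177
  gray-hulled: (498 − 447.9375)² / 447.9375 = 5.5951
  white-hulled: (144 − 149.3125)² / 149.3125 = 0.1890
χ² = 1.1177 + 5.5951 + 0.1890 = 6.9018 ≈ 6.902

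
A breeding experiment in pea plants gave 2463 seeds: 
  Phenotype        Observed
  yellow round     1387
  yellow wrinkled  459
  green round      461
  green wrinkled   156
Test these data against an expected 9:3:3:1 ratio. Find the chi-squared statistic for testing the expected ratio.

The 9:3:3:1 ratio has 16 parts, so with N = 2463 the expected counts are:
  yellow round: 2463 × 9/16 = 1385.4375
  yellow wrinkled: 2463 × 3/16 = 461.8125
  green round: 2463 × 3/16 = 461.8125
  green wrinkled: 2463 × 1/16 = 153.9375
χ² = Σ (O − E)² / E
  yellow round: (1387 − 1385.4375)² / 1385.4375 = 0.0018
  yellow wrinkled: (459 − 461.8125)² / 461.8125 = 0.0171
  green round: (461 − 461.8125)² / 461.8125 = 0.0014
  green wrinkled: (156 − 153.9375)² / 153.9375 = 0.0276
χ² = 0.0018 + 0.0171 + 0.0014 + 0.0276 = 0.0479 ≈ 0.048

0.048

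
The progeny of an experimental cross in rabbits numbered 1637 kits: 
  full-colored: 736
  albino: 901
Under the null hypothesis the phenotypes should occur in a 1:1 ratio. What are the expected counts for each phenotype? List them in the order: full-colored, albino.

818.5, 818.5

Expected counts for N = 1637 under a 1:1 ratio (total parts = 2):
  full-colored: 1637 × 1/2 = 818.5
  albino: 1637 × 1/2 = 818.5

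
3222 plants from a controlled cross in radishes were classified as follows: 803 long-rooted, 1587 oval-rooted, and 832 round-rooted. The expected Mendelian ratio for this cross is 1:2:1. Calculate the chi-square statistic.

Total ratio parts = 4. Expected numbers out of 3222:
  long-rooted: 3222 × 1/4 = 805.5
  oval-rooted: 3222 × 2/4 = 1611
  round-rooted: 3222 × 1/4 = 805.5
χ² = Σ (O − E)² / E
  long-rooted: (803 − 805.5)² / 805.5 = 0.0078
  oval-rooted: (1587 − 1611)² / 1611 = 0.3575
  round-rooted: (832 − 805.5)² / 805.5 = 0.8718
χ² = 0.0078 + 0.3575 + 0.8718 = 1.2371 ≈ 1.237

1.237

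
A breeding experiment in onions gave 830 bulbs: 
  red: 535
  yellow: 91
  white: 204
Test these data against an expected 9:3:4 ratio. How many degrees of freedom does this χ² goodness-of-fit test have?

2

A goodness-of-fit test with 3 phenotype classes has df = 3 − 1 = 2.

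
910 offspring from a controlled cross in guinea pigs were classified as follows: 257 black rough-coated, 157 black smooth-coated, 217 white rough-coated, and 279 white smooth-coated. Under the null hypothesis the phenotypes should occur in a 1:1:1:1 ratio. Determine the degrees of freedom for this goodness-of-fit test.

A goodness-of-fit test with 4 phenotype classes has df = 4 − 1 = 3.

3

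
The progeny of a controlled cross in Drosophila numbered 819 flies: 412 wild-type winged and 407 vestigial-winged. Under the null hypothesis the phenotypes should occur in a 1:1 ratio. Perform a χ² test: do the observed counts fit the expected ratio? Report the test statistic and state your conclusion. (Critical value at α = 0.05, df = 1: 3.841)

The 1:1 ratio has 2 parts, so with N = 819 the expected counts are:
  wild-type winged: 819 × 1/2 = 409.5
  vestigial-winged: 819 × 1/2 = 409.5
χ² = Σ (O − E)² / E
  wild-type winged: (412 − 409.5)² / 409.5 = 0.0153
  vestigial-winged: (407 − 409.5)² / 409.5 = 0.0153
χ² = 0.0153 + 0.0153 = 0.0306 ≈ 0.031
Degrees of freedom = 2 − 1 = 1; critical value at α = 0.05 is 3.841.
Since 0.031 < 3.841, we fail to reject the null hypothesis — the data are consistent with the 1:1 ratio.

0.031; consistent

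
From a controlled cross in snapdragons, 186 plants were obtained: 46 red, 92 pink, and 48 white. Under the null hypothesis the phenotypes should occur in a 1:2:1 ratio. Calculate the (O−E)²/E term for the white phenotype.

The 1:2:1 ratio has 4 parts, so with N = 186 the expected counts are:
  red: 186 × 1/4 = 46.5
  pink: 186 × 2/4 = 93
  white: 186 × 1/4 = 46.5
Contribution of white: (48 − 46.5)² / 46.5 = 0.0484

0.048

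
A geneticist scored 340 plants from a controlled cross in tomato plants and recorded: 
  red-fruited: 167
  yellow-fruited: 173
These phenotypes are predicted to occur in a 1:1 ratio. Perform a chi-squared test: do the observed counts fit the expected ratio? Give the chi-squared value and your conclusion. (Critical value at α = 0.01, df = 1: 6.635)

Expected counts for N = 340 under a 1:1 ratio (total parts = 2):
  red-fruited: 340 × 1/2 = 170
  yellow-fruited: 340 × 1/2 = 170
χ² = Σ (O − E)² / E
  red-fruited: (167 − 170)² / 170 = 0.0529
  yellow-fruited: (173 − 170)² / 170 = 0.0529
χ² = 0.0529 + 0.0529 = 0.1058 ≈ 0.106
Degrees of freedom = 2 − 1 = 1; critical value at α = 0.01 is 6.635.
Since 0.106 < 6.635, we fail to reject the null hypothesis — the data are consistent with the 1:1 ratio.

0.106; consistent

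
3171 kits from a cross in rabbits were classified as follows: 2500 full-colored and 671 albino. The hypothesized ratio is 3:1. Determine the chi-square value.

Total ratio parts = 4. Expected numbers out of 3171:
  full-colored: 3171 × 3/4 = 2378.25
  albino: 3171 × 1/4 = 792.75
χ² = Σ (O − E)² / E
  full-colored: (2500 − 2378.25)² / 2378.25 = 6.2328
  albino: (671 − 792.75)² / 792.75 = 18.6983
χ² = 6.2328 + 18.6983 = 24.9311 ≈ 24.931

24.931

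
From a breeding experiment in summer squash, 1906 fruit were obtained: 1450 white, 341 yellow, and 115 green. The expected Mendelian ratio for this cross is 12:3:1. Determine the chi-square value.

1.187

Under the 12:3:1 hypothesis (Σ ratio = 16, N = 1906):
  white: 1906 × 12/16 = 1429.5
  yellow: 1906 × 3/16 = 357.375
  green: 1906 × 1/16 = 119.125
χ² = Σ (O − E)² / E
  white: (1450 − 1429.5)² / 1429.5 = 0.2940
  yellow: (341 − 357.375)² / 357.375 = 0.7503
  green: (115 − 119.125)² / 119.125 = 0.1428
χ² = 0.2940 + 0.7503 + 0.1428 = 1.1871 ≈ 1.187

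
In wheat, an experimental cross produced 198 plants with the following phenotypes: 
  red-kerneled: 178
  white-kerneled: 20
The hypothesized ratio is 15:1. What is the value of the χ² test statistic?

5.011

Expected counts for N = 198 under a 15:1 ratio (total parts = 16):
  red-kerneled: 198 × 15/16 = 185.625
  white-kerneled: 198 × 1/16 = 12.375
χ² = Σ (O − E)² / E
  red-kerneled: (178 − 185.625)² / 185.625 = 0.3132
  white-kerneled: (20 − 12.375)² / 12.375 = 4.6982
χ² = 0.3132 + 4.6982 = 5.0114 ≈ 5.011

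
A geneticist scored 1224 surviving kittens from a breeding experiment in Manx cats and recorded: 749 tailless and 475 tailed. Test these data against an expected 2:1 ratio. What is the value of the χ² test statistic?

Under the 2:1 hypothesis (Σ ratio = 3, N = 1224):
  tailless: 1224 × 2/3 = 816
  tailed: 1224 × 1/3 = 408
χ² = Σ (O − E)² / E
  tailless: (749 − 816)² / 816 = 5.5012
  tailed: (475 − 408)² / 408 = 11.0025
χ² = 5.5012 + 11.0025 = 16.5037 ≈ 16.504

16.504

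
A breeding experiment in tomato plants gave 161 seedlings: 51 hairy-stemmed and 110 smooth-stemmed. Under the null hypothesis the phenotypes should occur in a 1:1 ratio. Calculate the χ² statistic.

Total ratio parts = 2. Expected numbers out of 161:
  hairy-stemmed: 161 × 1/2 = 80.5
  smooth-stemmed: 161 × 1/2 = 80.5
χ² = Σ (O − E)² / E
  hairy-stemmed: (51 − 80.5)² / 80.5 = 10.8106
  smooth-stemmed: (110 − 80.5)² / 80.5 = 10.8106
χ² = 10.8106 + 10.8106 = 21.6212 ≈ 21.621

21.621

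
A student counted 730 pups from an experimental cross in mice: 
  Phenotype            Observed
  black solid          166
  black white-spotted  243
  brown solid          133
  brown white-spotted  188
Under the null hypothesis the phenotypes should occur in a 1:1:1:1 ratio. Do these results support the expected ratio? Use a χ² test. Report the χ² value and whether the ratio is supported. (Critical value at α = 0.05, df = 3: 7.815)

Expected counts for N = 730 under a 1:1:1:1 ratio (total parts = 4):
  black solid: 730 × 1/4 = 182.5
  black white-spotted: 730 × 1/4 = 182.5
  brown solid: 730 × 1/4 = 182.5
  brown white-spotted: 730 × 1/4 = 182.5
χ² = Σ (O − E)² / E
  black solid: (166 − 182.5)² / 182.5 = 1.4918
  black white-spotted: (243 − 182.5)² / 182.5 = 20.0562
  brown solid: (133 − 182.5)² / 182.5 = 13.4260
  brown white-spotted: (188 − 182.5)² / 182.5 = 0.1658
χ² = 1.4918 + 20.0562 + 13.4260 + 0.1658 = 35.1398 ≈ 35.140
Degrees of freedom = 4 − 1 = 3; critical value at α = 0.05 is 7.815.
Since 35.140 > 7.815, we reject the null hypothesis — the data do not fit the 1:1:1:1 ratio.

35.140; not consistent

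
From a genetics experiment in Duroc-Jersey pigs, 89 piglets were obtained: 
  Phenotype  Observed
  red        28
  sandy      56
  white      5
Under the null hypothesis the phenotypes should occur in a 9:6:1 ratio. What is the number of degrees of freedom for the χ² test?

2

A goodness-of-fit test with 3 phenotype classes has df = 3 − 1 = 2.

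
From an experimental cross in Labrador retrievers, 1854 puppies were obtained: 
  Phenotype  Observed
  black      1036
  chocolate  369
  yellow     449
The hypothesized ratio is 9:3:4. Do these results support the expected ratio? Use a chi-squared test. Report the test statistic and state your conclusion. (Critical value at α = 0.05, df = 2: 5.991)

Total ratio parts = 16. Expected numbers out of 1854:
  black: 1854 × 9/16 = 1042.875
  chocolate: 1854 × 3/16 = 347.625
  yellow: 1854 × 4/16 = 463.5
χ² = Σ (O − E)² / E
  black: (1036 − 1042.875)² / 1042.875 = 0.0453
  chocolate: (369 − 347.625)² / 347.625 = 1.3143
  yellow: (449 − 463.5)² / 463.5 = 0.4536
χ² = 0.0453 + 1.3143 + 0.4536 = 1.8132 ≈ 1.813
Degrees of freedom = 3 − 1 = 2; critical value at α = 0.05 is 5.991.
Since 1.813 < 5.991, we fail to reject the null hypothesis — the data are consistent with the 9:3:4 ratio.

1.813; consistent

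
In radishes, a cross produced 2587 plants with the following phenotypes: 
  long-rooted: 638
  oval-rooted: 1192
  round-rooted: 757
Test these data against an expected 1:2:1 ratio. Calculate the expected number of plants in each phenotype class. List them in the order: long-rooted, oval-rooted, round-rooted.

646.75, 1293.5, 646.75

Under the 1:2:1 hypothesis (Σ ratio = 4, N = 2587):
  long-rooted: 2587 × 1/4 = 646.75
  oval-rooted: 2587 × 2/4 = 1293.5
  round-rooted: 2587 × 1/4 = 646.75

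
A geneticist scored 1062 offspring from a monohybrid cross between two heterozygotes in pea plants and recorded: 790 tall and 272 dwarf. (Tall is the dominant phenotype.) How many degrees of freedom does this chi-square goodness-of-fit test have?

For a monohybrid cross between heterozygotes with complete dominance, the expected phenotypic ratio is 3:1.
A goodness-of-fit test with 2 phenotype classes has df = 2 − 1 = 1.

1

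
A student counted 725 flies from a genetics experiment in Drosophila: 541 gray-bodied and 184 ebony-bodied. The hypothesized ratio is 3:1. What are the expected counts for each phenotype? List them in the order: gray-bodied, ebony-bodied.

Under the 3:1 hypothesis (Σ ratio = 4, N = 725):
  gray-bodied: 725 × 3/4 = 543.75
  ebony-bodied: 725 × 1/4 = 181.25

543.75, 181.25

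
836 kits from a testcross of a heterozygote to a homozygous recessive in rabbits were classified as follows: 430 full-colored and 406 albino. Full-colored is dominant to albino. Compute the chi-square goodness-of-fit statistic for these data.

A testcross of a heterozygote (Aa × aa) gives a 1:1 phenotypic ratio.
Under the 1:1 hypothesis (Σ ratio = 2, N = 836):
  full-colored: 836 × 1/2 = 418
  albino: 836 × 1/2 = 418
χ² = Σ (O − E)² / E
  full-colored: (430 − 418)² / 418 = 0.3445
  albino: (406 − 418)² / 418 = 0.3445
χ² = 0.3445 + 0.3445 = 0.689

0.689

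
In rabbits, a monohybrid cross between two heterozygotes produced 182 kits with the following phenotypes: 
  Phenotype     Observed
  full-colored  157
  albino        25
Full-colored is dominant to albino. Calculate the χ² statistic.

12.315

For a monohybrid cross between heterozygotes with complete dominance, the expected phenotypic ratio is 3:1.
Under the 3:1 hypothesis (Σ ratio = 4, N = 182):
  full-colored: 182 × 3/4 = 136.5
  albino: 182 × 1/4 = 45.5
χ² = Σ (O − E)² / E
  full-colored: (157 − 136.5)² / 136.5 = 3.0788
  albino: (25 − 45.5)² / 45.5 = 9.2363
χ² = 3.0788 + 9.2363 = 12.3151 ≈ 12.315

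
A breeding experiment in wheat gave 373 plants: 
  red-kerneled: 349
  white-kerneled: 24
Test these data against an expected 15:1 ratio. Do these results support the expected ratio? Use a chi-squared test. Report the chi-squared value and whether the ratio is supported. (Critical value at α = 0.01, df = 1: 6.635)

0.022; consistent

Under the 15:1 hypothesis (Σ ratio = 16, N = 373):
  red-kerneled: 373 × 15/16 = 349.6875
  white-kerneled: 373 × 1/16 = 23.3125
χ² = Σ (O − E)² / E
  red-kerneled: (349 − 349.6875)² / 349.6875 = 0.0014
  white-kerneled: (24 − 23.3125)² / 23.3125 = 0.0203
χ² = 0.0014 + 0.0203 = 0.0217 ≈ 0.022
Degrees of freedom = 2 − 1 = 1; critical value at α = 0.01 is 6.635.
Since 0.022 < 6.635, we fail to reject the null hypothesis — the data are consistent with the 15:1 ratio.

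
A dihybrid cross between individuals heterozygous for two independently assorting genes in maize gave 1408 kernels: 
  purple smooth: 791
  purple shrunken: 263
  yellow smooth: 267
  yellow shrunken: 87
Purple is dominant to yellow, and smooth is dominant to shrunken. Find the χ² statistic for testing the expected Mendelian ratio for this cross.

0.051

A dihybrid F₂ with independent assortment and complete dominance at both loci gives a 9:3:3:1 phenotypic ratio.
Total ratio parts = 16. Expected numbers out of 1408:
  purple smooth: 1408 × 9/16 = 792
  purple shrunken: 1408 × 3/16 = 264
  yellow smooth: 1408 × 3/16 = 264
  yellow shrunken: 1408 × 1/16 = 88
χ² = Σ (O − E)² / E
  purple smooth: (791 − 792)² / 792 = 0.0013
  purple shrunken: (263 − 264)² / 264 = 0.0038
  yellow smooth: (267 − 264)² / 264 = 0.0341
  yellow shrunken: (87 − 88)² / 88 = 0.0114
χ² = 0.0013 + 0.0038 + 0.0341 + 0.0114 = 0.0506 ≈ 0.051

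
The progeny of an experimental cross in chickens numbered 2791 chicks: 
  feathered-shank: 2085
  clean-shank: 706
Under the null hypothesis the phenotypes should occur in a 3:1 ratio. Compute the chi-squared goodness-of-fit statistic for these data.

Under the 3:1 hypothesis (Σ ratio = 4, N = 2791):
  feathered-shank: 2791 × 3/4 = 2093.25
  clean-shank: 2791 × 1/4 = 697.75
χ² = Σ (O − E)² / E
  feathered-shank: (2085 − 2093.25)² / 2093.25 = 0.0325
  clean-shank: (706 − 697.75)² / 697.75 = 0.0975
χ² = 0.0325 + 0.0975 = 0.130

0.130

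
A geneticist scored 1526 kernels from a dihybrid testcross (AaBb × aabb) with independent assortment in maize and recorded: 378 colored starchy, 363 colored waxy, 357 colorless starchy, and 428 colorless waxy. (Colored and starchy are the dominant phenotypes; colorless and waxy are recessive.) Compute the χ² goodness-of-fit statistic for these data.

8.170

A dihybrid testcross with independent assortment gives a 1:1:1:1 ratio.
The 1:1:1:1 ratio has 4 parts, so with N = 1526 the expected counts are:
  colored starchy: 1526 × 1/4 = 381.5
  colored waxy: 1526 × 1/4 = 381.5
  colorless starchy: 1526 × 1/4 = 381.5
  colorless waxy: 1526 × 1/4 = 381.5
χ² = Σ (O − E)² / E
  colored starchy: (378 − 381.5)² / 381.5 = 0.0321
  colored waxy: (363 − 381.5)² / 381.5 = 0.8971
  colorless starchy: (357 − 381.5)² / 381.5 = 1.5734
  colorless waxy: (428 − 381.5)² / 381.5 = 5.6678
χ² = 0.0321 + 0.8971 + 1.5734 + 5.6678 = 8.1704 ≈ 8.170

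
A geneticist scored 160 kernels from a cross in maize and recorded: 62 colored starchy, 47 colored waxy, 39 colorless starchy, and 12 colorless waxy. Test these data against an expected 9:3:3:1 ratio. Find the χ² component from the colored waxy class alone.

9.633

Total ratio parts = 16. Expected numbers out of 160:
  colored starchy: 160 × 9/16 = 90
  colored waxy: 160 × 3/16 = 30
  colorless starchy: 160 × 3/16 = 30
  colorless waxy: 160 × 1/16 = 10
Contribution of colored waxy: (47 − 30)² / 30 = 9.6333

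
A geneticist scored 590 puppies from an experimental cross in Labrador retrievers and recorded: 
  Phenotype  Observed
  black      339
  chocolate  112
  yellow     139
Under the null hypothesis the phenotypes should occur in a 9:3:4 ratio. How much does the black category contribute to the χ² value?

0.153

Total ratio parts = 16. Expected numbers out of 590:
  black: 590 × 9/16 = 331.875
  chocolate: 590 × 3/16 = 110.625
  yellow: 590 × 4/16 = 147.5
Contribution of black: (339 − 331.875)² / 331.875 = 0.1530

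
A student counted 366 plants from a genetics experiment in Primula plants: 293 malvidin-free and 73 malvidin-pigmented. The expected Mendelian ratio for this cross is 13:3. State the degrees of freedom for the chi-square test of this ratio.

1

A goodness-of-fit test with 2 phenotype classes has df = 2 − 1 = 1.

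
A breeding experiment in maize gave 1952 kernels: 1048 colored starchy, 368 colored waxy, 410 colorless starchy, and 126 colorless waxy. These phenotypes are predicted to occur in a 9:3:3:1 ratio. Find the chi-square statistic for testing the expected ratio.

7.709

The 9:3:3:1 ratio has 16 parts, so with N = 1952 the expected counts are:
  colored starchy: 1952 × 9/16 = 1098
  colored waxy: 1952 × 3/16 = 366
  colorless starchy: 1952 × 3/16 = 366
  colorless waxy: 1952 × 1/16 = 122
χ² = Σ (O − E)² / E
  colored starchy: (1048 − 1098)² / 1098 = 2.2769
  colored waxy: (368 − 366)² / 366 = 0.0109
  colorless starchy: (410 − 366)² / 366 = 5.2896
  colorless waxy: (126 − 122)² / 122 = 0.1311
χ² = 2.2769 + 0.0109 + 5.2896 + 0.1311 = 7.7085 ≈ 7.709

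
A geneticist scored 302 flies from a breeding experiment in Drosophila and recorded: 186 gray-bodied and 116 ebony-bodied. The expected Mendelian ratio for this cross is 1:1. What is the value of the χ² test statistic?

16.225

The 1:1 ratio has 2 parts, so with N = 302 the expected counts are:
  gray-bodied: 302 × 1/2 = 151
  ebony-bodied: 302 × 1/2 = 151
χ² = Σ (O − E)² / E
  gray-bodied: (186 − 151)² / 151 = 8.1126
  ebony-bodied: (116 − 151)² / 151 = 8.1126
χ² = 8.1126 + 8.1126 = 16.2252 ≈ 16.225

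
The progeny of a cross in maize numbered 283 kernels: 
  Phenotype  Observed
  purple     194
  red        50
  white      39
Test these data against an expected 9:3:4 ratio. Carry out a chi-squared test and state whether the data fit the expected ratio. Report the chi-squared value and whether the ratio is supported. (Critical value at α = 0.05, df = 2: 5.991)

The 9:3:4 ratio has 16 parts, so with N = 283 the expected counts are:
  purple: 283 × 9/16 = 159.1875
  red: 283 × 3/16 = 53.0625
  white: 283 × 4/16 = 70.75
χ² = Σ (O − E)² / E
  purple: (194 − 159.1875)² / 159.1875 = 7.6131
  red: (50 − 53.0625)² / 53.0625 = 0.1768
  white: (39 − 70.75)² / 70.75 = 14.2482
χ² = 7.6131 + 0.1768 + 14.2482 = 22.0381 ≈ 22.038
Degrees of freedom = 3 − 1 = 2; critical value at α = 0.05 is 5.991.
Since 22.038 > 5.991, we reject the null hypothesis — the data do not fit the 9:3:4 ratio.

22.038; not consistent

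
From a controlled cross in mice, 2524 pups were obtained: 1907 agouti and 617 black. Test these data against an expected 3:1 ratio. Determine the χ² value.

0.414

Under the 3:1 hypothesis (Σ ratio = 4, N = 2524):
  agouti: 2524 × 3/4 = 1893
  black: 2524 × 1/4 = 631
χ² = Σ (O − E)² / E
  agouti: (1907 − 1893)² / 1893 = 0.1035
  black: (617 − 631)² / 631 = 0.3106
χ² = 0.1035 + 0.3106 = 0.4141 ≈ 0.414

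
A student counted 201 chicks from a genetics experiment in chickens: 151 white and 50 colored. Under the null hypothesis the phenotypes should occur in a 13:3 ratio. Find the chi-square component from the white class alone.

Total ratio parts = 16. Expected numbers out of 201:
  white: 201 × 13/16 = 163.3125
  colored: 201 × 3/16 = 37.6875
Contribution of white: (151 − 163.3125)² / 163.3125 = 0.9283

0.928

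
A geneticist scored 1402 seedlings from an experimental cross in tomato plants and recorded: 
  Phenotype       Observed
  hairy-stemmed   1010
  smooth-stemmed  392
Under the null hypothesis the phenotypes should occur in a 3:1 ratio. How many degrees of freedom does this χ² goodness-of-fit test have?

A goodness-of-fit test with 2 phenotype classes has df = 2 − 1 = 1.

1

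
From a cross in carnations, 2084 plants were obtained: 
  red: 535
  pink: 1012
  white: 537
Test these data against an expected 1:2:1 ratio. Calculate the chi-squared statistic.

1.731

The 1:2:1 ratio has 4 parts, so with N = 2084 the expected counts are:
  red: 2084 × 1/4 = 521
  pink: 2084 × 2/4 = 1042
  white: 2084 × 1/4 = 521
χ² = Σ (O − E)² / E
  red: (535 − 521)² / 521 = 0.3762
  pink: (1012 − 1042)² / 1042 = 0.8637
  white: (537 − 521)² / 521 = 0.4914
χ² = 0.3762 + 0.8637 + 0.4914 = 1.7313 ≈ 1.731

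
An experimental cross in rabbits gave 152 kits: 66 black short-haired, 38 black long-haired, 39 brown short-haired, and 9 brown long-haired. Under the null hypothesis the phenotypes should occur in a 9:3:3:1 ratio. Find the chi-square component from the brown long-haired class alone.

0.026

The 9:3:3:1 ratio has 16 parts, so with N = 152 the expected counts are:
  black short-haired: 152 × 9/16 = 85.5
  black long-haired: 152 × 3/16 = 28.5
  brown short-haired: 152 × 3/16 = 28.5
  brown long-haired: 152 × 1/16 = 9.5
Contribution of brown long-haired: (9 − 9.5)² / 9.5 = 0.0263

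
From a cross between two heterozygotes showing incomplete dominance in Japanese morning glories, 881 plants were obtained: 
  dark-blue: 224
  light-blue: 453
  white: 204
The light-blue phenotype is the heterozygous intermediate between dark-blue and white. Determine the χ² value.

1.617

With incomplete dominance, a heterozygote × heterozygote cross gives a 1:2:1 phenotypic ratio.
Expected counts for N = 881 under a 1:2:1 ratio (total parts = 4):
  dark-blue: 881 × 1/4 = 220.25
  light-blue: 881 × 2/4 = 440.5
  white: 881 × 1/4 = 220.25
χ² = Σ (O − E)² / E
  dark-blue: (224 − 220.25)² / 220.25 = 0.0638
  light-blue: (453 − 440.5)² / 440.5 = 0.3547
  white: (204 − 220.25)² / 220.25 = 1.1989
χ² = 0.0638 + 0.3547 + 1.1989 = 1.6174 ≈ 1.617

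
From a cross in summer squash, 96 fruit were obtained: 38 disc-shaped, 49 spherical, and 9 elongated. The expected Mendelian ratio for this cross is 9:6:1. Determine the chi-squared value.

Total ratio parts = 16. Expected numbers out of 96:
  disc-shaped: 96 × 9/16 = 54
  spherical: 96 × 6/16 = 36
  elongated: 96 × 1/16 = 6
χ² = Σ (O − E)² / E
  disc-shaped: (38 − 54)² / 54 = 4.7407
  spherical: (49 − 36)² / 36 = 4.6944
  elongated: (9 − 6)² / 6 = 1.5000
χ² = 4.7407 + 4.6944 + 1.5000 = 10.9351 ≈ 10.935

10.935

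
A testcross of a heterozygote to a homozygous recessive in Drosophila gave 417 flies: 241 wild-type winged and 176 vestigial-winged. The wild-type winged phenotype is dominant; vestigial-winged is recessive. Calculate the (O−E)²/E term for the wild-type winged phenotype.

5.066

A testcross of a heterozygote (Aa × aa) gives a 1:1 phenotypic ratio.
Expected counts for N = 417 under a 1:1 ratio (total parts = 2):
  wild-type winged: 417 × 1/2 = 208.5
  vestigial-winged: 417 × 1/2 = 208.5
Contribution of wild-type winged: (241 − 208.5)² / 208.5 = 5.0659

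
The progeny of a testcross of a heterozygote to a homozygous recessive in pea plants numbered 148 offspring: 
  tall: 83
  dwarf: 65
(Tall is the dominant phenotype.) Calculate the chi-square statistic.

2.189

A testcross of a heterozygote (Aa × aa) gives a 1:1 phenotypic ratio.
Expected counts for N = 148 under a 1:1 ratio (total parts = 2):
  tall: 148 × 1/2 = 74
  dwarf: 148 × 1/2 = 74
χ² = Σ (O − E)² / E
  tall: (83 − 74)² / 74 = 1.0946
  dwarf: (65 − 74)² / 74 = 1.0946
χ² = 1.0946 + 1.0946 = 2.1892 ≈ 2.189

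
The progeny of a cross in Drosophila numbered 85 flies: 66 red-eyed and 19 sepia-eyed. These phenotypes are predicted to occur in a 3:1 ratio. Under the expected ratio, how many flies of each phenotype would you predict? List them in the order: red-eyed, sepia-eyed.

63.75, 21.25

Expected counts for N = 85 under a 3:1 ratio (total parts = 4):
  red-eyed: 85 × 3/4 = 63.75
  sepia-eyed: 85 × 1/4 = 21.25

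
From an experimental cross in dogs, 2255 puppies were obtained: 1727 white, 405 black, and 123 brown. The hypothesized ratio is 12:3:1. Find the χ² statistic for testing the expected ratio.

3.789

Total ratio parts = 16. Expected numbers out of 2255:
  white: 2255 × 12/16 = 1691.25
  black: 2255 × 3/16 = 422.8125
  brown: 2255 × 1/16 = 140.9375
χ² = Σ (O − E)² / E
  white: (1727 − 1691.25)² / 1691.25 = 0.7557
  black: (405 − 422.8125)² / 422.8125 = 0.7504
  brown: (123 − 140.9375)² / 140.9375 = 2.2830
χ² = 0.7557 + 0.7504 + 2.2830 = 3.7891 ≈ 3.789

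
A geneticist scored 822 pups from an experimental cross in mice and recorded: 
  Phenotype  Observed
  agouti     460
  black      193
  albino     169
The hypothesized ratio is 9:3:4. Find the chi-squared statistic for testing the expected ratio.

Expected counts for N = 822 under a 9:3:4 ratio (total parts = 16):
  agouti: 822 × 9/16 = 462.375
  black: 822 × 3/16 = 154.125
  albino: 822 × 4/16 = 205.5
χ² = Σ (O − E)² / E
  agouti: (460 − 462.375)² / 462.375 = 0.0122
  black: (193 − 154.125)² / 154.125 = 9.8055
  albino: (169 − 205.5)² / 205.5 = 6.4830
χ² = 0.0122 + 9.8055 + 6.4830 = 16.3007 ≈ 16.301

16.301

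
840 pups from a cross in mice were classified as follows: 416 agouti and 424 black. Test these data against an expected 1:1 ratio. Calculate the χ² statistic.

0.076

The 1:1 ratio has 2 parts, so with N = 840 the expected counts are:
  agouti: 840 × 1/2 = 420
  black: 840 × 1/2 = 420
χ² = Σ (O − E)² / E
  agouti: (416 − 420)² / 420 = 0.0381
  black: (424 − 420)² / 420 = 0.0381
χ² = 0.0381 + 0.0381 = 0.0762 ≈ 0.076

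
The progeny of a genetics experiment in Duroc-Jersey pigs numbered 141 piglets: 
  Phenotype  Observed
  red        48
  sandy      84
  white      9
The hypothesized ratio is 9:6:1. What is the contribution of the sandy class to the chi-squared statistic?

18.322

Expected counts for N = 141 under a 9:6:1 ratio (total parts = 16):
  red: 141 × 9/16 = 79.3125
  sandy: 141 × 6/16 = 52.875
  white: 141 × 1/16 = 8.8125
Contribution of sandy: (84 − 52.875)² / 52.875 = 18.3218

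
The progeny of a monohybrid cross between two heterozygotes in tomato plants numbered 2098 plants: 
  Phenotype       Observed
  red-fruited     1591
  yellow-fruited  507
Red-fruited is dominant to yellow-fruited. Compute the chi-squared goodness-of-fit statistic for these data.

0.779

For a monohybrid cross between heterozygotes with complete dominance, the expected phenotypic ratio is 3:1.
The 3:1 ratio has 4 parts, so with N = 2098 the expected counts are:
  red-fruited: 2098 × 3/4 = 1573.5
  yellow-fruited: 2098 × 1/4 = 524.5
χ² = Σ (O − E)² / E
  red-fruited: (1591 − 1573.5)² / 1573.5 = 0.1946
  yellow-fruited: (507 − 524.5)² / 524.5 = 0.5839
χ² = 0.1946 + 0.5839 = 0.7785 ≈ 0.779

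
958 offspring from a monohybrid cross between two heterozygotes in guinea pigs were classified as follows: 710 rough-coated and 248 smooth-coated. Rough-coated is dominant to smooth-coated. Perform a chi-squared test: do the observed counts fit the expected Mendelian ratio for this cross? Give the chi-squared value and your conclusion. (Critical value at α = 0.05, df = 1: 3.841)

0.402; consistent

For a monohybrid cross between heterozygotes with complete dominance, the expected phenotypic ratio is 3:1.
The 3:1 ratio has 4 parts, so with N = 958 the expected counts are:
  rough-coated: 958 × 3/4 = 718.5
  smooth-coated: 958 × 1/4 = 239.5
χ² = Σ (O − E)² / E
  rough-coated: (710 − 718.5)² / 718.5 = 0.1006
  smooth-coated: (248 − 239.5)² / 239.5 = 0.3017
χ² = 0.1006 + 0.3017 = 0.4023 ≈ 0.402
Degrees of freedom = 2 − 1 = 1; critical value at α = 0.05 is 3.841.
Since 0.402 < 3.841, we fail to reject the null hypothesis — the data are consistent with the 3:1 ratio.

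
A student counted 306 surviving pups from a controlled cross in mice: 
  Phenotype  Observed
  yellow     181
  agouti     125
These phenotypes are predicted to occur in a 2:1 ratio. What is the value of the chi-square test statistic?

Under the 2:1 hypothesis (Σ ratio = 3, N = 306):
  yellow: 306 × 2/3 = 204
  agouti: 306 × 1/3 = 102
χ² = Σ (O − E)² / E
  yellow: (181 − 204)² / 204 = 2.5931
  agouti: (125 − 102)² / 102 = 5.1863
χ² = 2.5931 + 5.1863 = 7.7794 ≈ 7.779

7.779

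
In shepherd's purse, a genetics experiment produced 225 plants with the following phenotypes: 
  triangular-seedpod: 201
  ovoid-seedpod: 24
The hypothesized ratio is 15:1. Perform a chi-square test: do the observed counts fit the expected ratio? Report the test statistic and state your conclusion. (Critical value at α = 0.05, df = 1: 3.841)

The 15:1 ratio has 16 parts, so with N = 225 the expected counts are:
  triangular-seedpod: 225 × 15/16 = 210.9375
  ovoid-seedpod: 225 × 1/16 = 14.0625
χ² = Σ (O − E)² / E
  triangular-seedpod: (201 − 210.9375)² / 210.9375 = 0.4682
  ovoid-seedpod: (24 − 14.0625)² / 14.0625 = 7.0225
χ² = 0.4682 + 7.0225 = 7.4907 ≈ 7.491
Degrees of freedom = 2 − 1 = 1; critical value at α = 0.05 is 3.841.
Since 7.491 > 3.841, we reject the null hypothesis — the data do not fit the 15:1 ratio.

7.491; not consistent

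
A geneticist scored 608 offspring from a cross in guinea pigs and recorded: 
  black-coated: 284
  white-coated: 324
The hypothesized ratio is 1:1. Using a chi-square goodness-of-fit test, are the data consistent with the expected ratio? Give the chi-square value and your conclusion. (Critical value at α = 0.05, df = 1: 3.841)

2.632; consistent

Total ratio parts = 2. Expected numbers out of 608:
  black-coated: 608 × 1/2 = 304
  white-coated: 608 × 1/2 = 304
χ² = Σ (O − E)² / E
  black-coated: (284 − 304)² / 304 = 1.3158
  white-coated: (324 − 304)² / 304 = 1.3158
χ² = 1.3158 + 1.3158 = 2.6316 ≈ 2.632
Degrees of freedom = 2 − 1 = 1; critical value at α = 0.05 is 3.841.
Since 2.632 < 3.841, we fail to reject the null hypothesis — the data are consistent with the 1:1 ratio.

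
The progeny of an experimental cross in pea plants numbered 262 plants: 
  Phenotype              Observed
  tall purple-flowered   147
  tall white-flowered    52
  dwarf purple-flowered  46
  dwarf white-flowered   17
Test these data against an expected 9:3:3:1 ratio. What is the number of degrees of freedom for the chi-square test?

A goodness-of-fit test with 4 phenotype classes has df = 4 − 1 = 3.

3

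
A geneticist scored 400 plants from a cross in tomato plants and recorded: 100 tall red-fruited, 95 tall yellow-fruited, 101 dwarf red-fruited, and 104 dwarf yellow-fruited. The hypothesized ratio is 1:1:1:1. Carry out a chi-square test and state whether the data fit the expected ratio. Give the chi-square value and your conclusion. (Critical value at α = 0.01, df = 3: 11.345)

0.420; consistent

Expected counts for N = 400 under a 1:1:1:1 ratio (total parts = 4):
  tall red-fruited: 400 × 1/4 = 100
  tall yellow-fruited: 400 × 1/4 = 100
  dwarf red-fruited: 400 × 1/4 = 100
  dwarf yellow-fruited: 400 × 1/4 = 100
χ² = Σ (O − E)² / E
  tall red-fruited: (100 − 100)² / 100 = 0.0000
  tall yellow-fruited: (95 − 100)² / 100 = 0.2500
  dwarf red-fruited: (101 − 100)² / 100 = 0.0100
  dwarf yellow-fruited: (104 − 100)² / 100 = 0.1600
χ² = 0.0000 + 0.2500 + 0.0100 + 0.1600 = 0.420
Degrees of freedom = 4 − 1 = 3; critical value at α = 0.01 is 11.345.
Since 0.420 < 11.345, we fail to reject the null hypothesis — the data are consistent with the 1:1:1:1 ratio.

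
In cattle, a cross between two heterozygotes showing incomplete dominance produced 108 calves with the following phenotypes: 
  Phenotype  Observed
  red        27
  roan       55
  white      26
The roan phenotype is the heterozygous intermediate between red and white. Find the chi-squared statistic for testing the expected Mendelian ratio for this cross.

0.056

With incomplete dominance, a heterozygote × heterozygote cross gives a 1:2:1 phenotypic ratio.
Total ratio parts = 4. Expected numbers out of 108:
  red: 108 × 1/4 = 27
  roan: 108 × 2/4 = 54
  white: 108 × 1/4 = 27
χ² = Σ (O − E)² / E
  red: (27 − 27)² / 27 = 0.0000
  roan: (55 − 54)² / 54 = 0.0185
  white: (26 − 27)² / 27 = 0.0370
χ² = 0.0000 + 0.0185 + 0.0370 = 0.0555 ≈ 0.056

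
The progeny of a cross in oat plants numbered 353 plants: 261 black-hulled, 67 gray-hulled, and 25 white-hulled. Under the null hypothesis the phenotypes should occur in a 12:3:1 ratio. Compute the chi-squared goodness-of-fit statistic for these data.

0.454

Under the 12:3:1 hypothesis (Σ ratio = 16, N = 353):
  black-hulled: 353 × 12/16 = 264.75
  gray-hulled: 353 × 3/16 = 66.1875
  white-hulled: 353 × 1/16 = 22.0625
χ² = Σ (O − E)² / E
  black-hulled: (261 − 264.75)² / 264.75 = 0.0531
  gray-hulled: (67 − 66.1875)² / 66.1875 = 0.0100
  white-hulled: (25 − 22.0625)² / 22.0625 = 0.3911
χ² = 0.0531 + 0.0100 + 0.3911 = 0.4542 ≈ 0.454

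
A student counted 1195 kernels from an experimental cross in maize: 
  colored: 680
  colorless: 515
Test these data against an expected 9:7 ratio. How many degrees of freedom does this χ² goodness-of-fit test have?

1

A goodness-of-fit test with 2 phenotype classes has df = 2 − 1 = 1.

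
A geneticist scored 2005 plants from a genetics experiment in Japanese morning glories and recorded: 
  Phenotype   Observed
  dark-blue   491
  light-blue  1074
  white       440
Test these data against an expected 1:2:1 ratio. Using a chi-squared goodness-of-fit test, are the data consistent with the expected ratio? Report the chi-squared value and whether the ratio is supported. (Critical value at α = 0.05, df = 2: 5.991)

12.794; not consistent

Total ratio parts = 4. Expected numbers out of 2005:
  dark-blue: 2005 × 1/4 = 501.25
  light-blue: 2005 × 2/4 = 1002.5
  white: 2005 × 1/4 = 501.25
χ² = Σ (O − E)² / E
  dark-blue: (491 − 501.25)² / 501.25 = 0.2096
  light-blue: (1074 − 1002.5)² / 1002.5 = 5.0995
  white: (440 − 501.25)² / 501.25 = 7.4844
χ² = 0.2096 + 5.0995 + 7.4844 = 12.7935 ≈ 12.794
Degrees of freedom = 3 − 1 = 2; critical value at α = 0.05 is 5.991.
Since 12.794 > 5.991, we reject the null hypothesis — the data do not fit the 1:2:1 ratio.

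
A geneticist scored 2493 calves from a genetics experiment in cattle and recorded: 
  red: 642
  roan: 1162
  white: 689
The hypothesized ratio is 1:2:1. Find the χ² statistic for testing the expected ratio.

Under the 1:2:1 hypothesis (Σ ratio = 4, N = 2493):
  red: 2493 × 1/4 = 623.25
  roan: 2493 × 2/4 = 1246.5
  white: 2493 × 1/4 = 623.25
χ² = Σ (O − E)² / E
  red: (642 − 623.25)² / 623.25 = 0.5641
  roan: (1162 − 1246.5)² / 1246.5 = 5.7282
  white: (689 − 623.25)² / 623.25 = 6.9363
χ² = 0.5641 + 5.7282 + 6.9363 = 13.2286 ≈ 13.229

13.229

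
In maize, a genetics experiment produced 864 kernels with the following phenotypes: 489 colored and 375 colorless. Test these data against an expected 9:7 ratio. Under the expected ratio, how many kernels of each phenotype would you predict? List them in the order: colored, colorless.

The 9:7 ratio has 16 parts, so with N = 864 the expected counts are:
  colored: 864 × 9/16 = 486
  colorless: 864 × 7/16 = 378

486, 378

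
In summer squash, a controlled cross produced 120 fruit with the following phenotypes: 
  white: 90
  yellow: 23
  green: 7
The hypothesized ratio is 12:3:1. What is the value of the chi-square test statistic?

0.044

Under the 12:3:1 hypothesis (Σ ratio = 16, N = 120):
  white: 120 × 12/16 = 90
  yellow: 120 × 3/16 = 22.5
  green: 120 × 1/16 = 7.5
χ² = Σ (O − E)² / E
  white: (90 − 90)² / 90 = 0.0000
  yellow: (23 − 22.5)² / 22.5 = 0.0111
  green: (7 − 7.5)² / 7.5 = 0.0333
χ² = 0.0000 + 0.0111 + 0.0333 = 0.0444 ≈ 0.044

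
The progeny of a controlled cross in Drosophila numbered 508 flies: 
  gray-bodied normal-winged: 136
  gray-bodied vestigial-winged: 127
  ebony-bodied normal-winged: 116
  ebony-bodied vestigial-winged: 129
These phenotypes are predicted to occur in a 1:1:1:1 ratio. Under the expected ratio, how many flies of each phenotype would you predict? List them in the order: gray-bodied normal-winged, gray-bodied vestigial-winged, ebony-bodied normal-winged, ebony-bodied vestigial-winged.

The 1:1:1:1 ratio has 4 parts, so with N = 508 the expected counts are:
  gray-bodied normal-winged: 508 × 1/4 = 127
  gray-bodied vestigial-winged: 508 × 1/4 = 127
  ebony-bodied normal-winged: 508 × 1/4 = 127
  ebony-bodied vestigial-winged: 508 × 1/4 = 127

127, 127, 127, 127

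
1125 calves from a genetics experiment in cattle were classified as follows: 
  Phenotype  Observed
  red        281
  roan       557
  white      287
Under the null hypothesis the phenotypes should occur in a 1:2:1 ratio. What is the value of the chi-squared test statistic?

0.172

Under the 1:2:1 hypothesis (Σ ratio = 4, N = 1125):
  red: 1125 × 1/4 = 281.25
  roan: 1125 × 2/4 = 562.5
  white: 1125 × 1/4 = 281.25
χ² = Σ (O − E)² / E
  red: (281 − 281.25)² / 281.25 = 0.0002
  roan: (557 − 562.5)² / 562.5 = 0.0538
  white: (287 − 281.25)² / 281.25 = 0.1176
χ² = 0.0002 + 0.0538 + 0.1176 = 0.1716 ≈ 0.172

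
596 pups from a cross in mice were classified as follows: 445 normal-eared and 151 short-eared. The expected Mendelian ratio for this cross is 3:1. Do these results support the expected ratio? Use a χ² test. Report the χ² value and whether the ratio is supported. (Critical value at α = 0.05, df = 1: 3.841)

The 3:1 ratio has 4 parts, so with N = 596 the expected counts are:
  normal-eared: 596 × 3/4 = 447
  short-eared: 596 × 1/4 = 149
χ² = Σ (O − E)² / E
  normal-eared: (445 − 447)² / 447 = 0.0089
  short-eared: (151 − 149)² / 149 = 0.0268
χ² = 0.0089 + 0.0268 = 0.0357 ≈ 0.036
Degrees of freedom = 2 − 1 = 1; critical value at α = 0.05 is 3.841.
Since 0.036 < 3.841, we fail to reject the null hypothesis — the data are consistent with the 3:1 ratio.

0.036; consistent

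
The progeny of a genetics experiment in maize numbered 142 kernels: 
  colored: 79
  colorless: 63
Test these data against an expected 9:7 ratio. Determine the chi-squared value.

0.022

Under the 9:7 hypothesis (Σ ratio = 16, N = 142):
  colored: 142 × 9/16 = 79.875
  colorless: 142 × 7/16 = 62.125
χ² = Σ (O − E)² / E
  colored: (79 − 79.875)² / 79.875 = 0.0096
  colorless: (63 − 62.125)² / 62.125 = 0.0123
χ² = 0.0096 + 0.0123 = 0.0219 ≈ 0.022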